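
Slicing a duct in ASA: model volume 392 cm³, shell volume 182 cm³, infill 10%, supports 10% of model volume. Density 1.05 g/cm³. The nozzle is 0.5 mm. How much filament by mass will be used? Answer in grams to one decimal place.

254.3 g

Volume inside the shell = 392 − 182, so 210 cm³.
Infill volume: 0.10 × 210 → 21 cm³.
Support = 0.10 × 392, so 39.2 cm³.
Total printed volume: 182 + 21 + 39.2 → 242.2 cm³.
Mass = 242.2 × 1.05 = 254.31 g.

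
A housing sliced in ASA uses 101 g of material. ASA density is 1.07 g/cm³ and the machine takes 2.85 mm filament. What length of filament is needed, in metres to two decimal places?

Volume = 101 g / 1.07 g·cm⁻³ = 94.3925 cm³ = 94392.5 mm³.
A = π r² = π × 1.425² = 6.3794 mm².
Length = 94392.5 / 6.3794 = 14796.45 mm = 14.80 m.

14.80 m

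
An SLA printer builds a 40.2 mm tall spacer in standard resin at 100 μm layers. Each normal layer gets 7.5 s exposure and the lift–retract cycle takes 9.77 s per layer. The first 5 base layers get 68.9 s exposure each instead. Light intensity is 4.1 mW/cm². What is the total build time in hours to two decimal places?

Layer count = ceil(40.2 / 0.1) = 402.
Bottom layers = 5 × (68.9 + 9.77), so 393.35 s.
Remaining layers = 397 × (7.5 + 9.77) = 6856.19 s.
Sum: 393.35 + 6856.19 = 7249.54 s → 2.01 hours.

2.01 hours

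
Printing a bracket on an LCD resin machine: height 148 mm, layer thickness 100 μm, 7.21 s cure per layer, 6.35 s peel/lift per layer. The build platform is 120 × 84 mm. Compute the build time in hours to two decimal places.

5.57 hours

Layer count = ceil(148 / 0.1) = 1480.
Cycle time: 7.21 + 6.35 → 13.56 s.
Build time: 1480 × 13.56 s = 20068.8 s, i.e. 5.57 hours.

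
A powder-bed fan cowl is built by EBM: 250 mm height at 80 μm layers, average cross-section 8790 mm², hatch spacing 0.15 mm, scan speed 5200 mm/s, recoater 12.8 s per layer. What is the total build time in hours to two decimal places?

Layer count = ceil(250 / 0.08) = 3125.
Scan path per layer: 8790 / 0.15 → 58600 mm.
Scan time per layer = 58600 / 5200, so 11.2692 s.
Time per layer: 11.2692 + 12.8 → 24.0692 s.
3125 layers × 24.0692 s/layer = 75216.25 s, i.e. 20.89 hours.

20.89 hours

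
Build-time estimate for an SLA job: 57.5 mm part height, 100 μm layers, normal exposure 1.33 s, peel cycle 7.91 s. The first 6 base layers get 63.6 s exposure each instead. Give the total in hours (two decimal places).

Number of layers: 57.5 / 0.1 → 575 (rounded up).
Bottom layers = 6 × (63.6 + 7.91) = 429.06 s.
Remaining layers = 569 × (1.33 + 7.91) = 5257.56 s.
Total = 429.06 + 5257.56 = 5686.62 s = 1.58 hours.

1.58 hours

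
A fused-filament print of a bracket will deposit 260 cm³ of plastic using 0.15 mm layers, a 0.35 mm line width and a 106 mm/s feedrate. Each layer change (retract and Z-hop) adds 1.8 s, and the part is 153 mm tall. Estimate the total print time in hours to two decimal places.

Extrusion cross-section = 0.15 × 0.35 = 0.0525 mm².
Path length: 260000 mm³ / 0.0525 mm² → 4952381 mm.
Time extruding = 4952381 / 106 = 46720.6 s.
Layers = ⌈153/0.15⌉ = 1020.
Layer-change overhead = 1020 × 1.8, so 1836 s.
Total = 46720.6 + 1836 = 48556.6 s = 13.49 hours.

13.49 hours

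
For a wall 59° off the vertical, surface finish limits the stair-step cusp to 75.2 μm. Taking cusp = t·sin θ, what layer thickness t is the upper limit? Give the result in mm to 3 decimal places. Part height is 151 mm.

Layer height = cusp / sin(59°) = 0.0752 / 0.8572 = 0.088 mm.

0.088 mm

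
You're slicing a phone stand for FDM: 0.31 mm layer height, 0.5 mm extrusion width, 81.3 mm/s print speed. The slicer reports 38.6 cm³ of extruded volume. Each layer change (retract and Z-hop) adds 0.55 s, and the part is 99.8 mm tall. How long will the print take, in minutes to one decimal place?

Bead cross-section = 0.31 × 0.5, so 0.155 mm².
Total extruded path = 38600/0.155 = 249032.3 mm.
Extrusion time: 249032.3 / 81.3 → 3063.1 s.
Number of layers: 99.8 / 0.31 → 322 (rounded up).
Non-print overhead = 322 × 0.55, so 177.1 s.
Total = 3063.1 + 177.1 = 3240.2 s = 54.0 minutes.

54.0 minutes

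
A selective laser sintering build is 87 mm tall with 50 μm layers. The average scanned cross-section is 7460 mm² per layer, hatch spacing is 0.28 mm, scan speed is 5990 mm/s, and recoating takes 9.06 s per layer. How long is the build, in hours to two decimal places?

6.53 hours

Layer count = ceil(87 / 0.05) = 1740.
Scan path per layer = 7460 / 0.28 = 26642.9 mm.
Per-layer scan time = 26642.9 / 5990, so 4.4479 s.
Per-layer time: 4.4479 + 9.06 → 13.5079 s.
1740 layers × 13.5079 s/layer = 23503.746 s, i.e. 6.53 hours.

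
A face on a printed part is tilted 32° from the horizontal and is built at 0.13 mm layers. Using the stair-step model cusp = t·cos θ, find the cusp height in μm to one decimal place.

110.2 μm

cos(32°) = 0.8480, so cusp = 0.13 × 0.8480 = 0.11024 mm → 110.2 μm.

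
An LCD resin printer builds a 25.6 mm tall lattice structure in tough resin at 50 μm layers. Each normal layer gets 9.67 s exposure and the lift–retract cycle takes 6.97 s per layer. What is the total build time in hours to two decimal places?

Layers = ⌈25.6/0.05⌉ = 512.
Per-layer time: 9.67 + 6.97 → 16.64 s.
Total = 512 × 16.64 = 8519.68 s = 2.37 hours.

2.37 hours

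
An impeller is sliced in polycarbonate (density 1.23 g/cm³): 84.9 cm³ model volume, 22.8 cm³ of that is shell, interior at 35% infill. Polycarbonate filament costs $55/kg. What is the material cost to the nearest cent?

$3.01

Infill region = 84.9 − 22.8, so 62.1 cm³.
Deposited infill = 0.35 × 62.1 = 21.735 cm³.
Total extruded = 22.8 + 21.735, so 44.535 cm³.
Mass = 44.535 × 1.23, so 54.77805 g.
Cost = 54.77805 g / 1000 × $55/kg = $3.01.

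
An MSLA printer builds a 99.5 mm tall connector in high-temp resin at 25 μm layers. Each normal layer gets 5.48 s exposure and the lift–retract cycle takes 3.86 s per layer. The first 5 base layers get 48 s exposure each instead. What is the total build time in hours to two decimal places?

10.38 hours

Number of layers: 99.5 / 0.025 → 3980 (rounded up).
Base layers = 5 × (48 + 3.86) = 259.3 s.
Regular layers = 3975 × (5.48 + 3.86) = 37126.5 s.
Sum: 259.3 + 37126.5 = 37385.8 s → 10.38 hours.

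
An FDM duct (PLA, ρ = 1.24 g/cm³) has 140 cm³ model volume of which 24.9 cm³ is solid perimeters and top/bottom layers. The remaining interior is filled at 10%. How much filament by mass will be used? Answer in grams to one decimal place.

Volume inside the shell = 140 − 24.9 = 115.1 cm³.
Infill deposited = 0.10 × 115.1, so 11.51 cm³.
Total extruded: 24.9 + 11.51 → 36.41 cm³.
Mass = 36.41 × 1.24, so 45.1484 g.

45.1 g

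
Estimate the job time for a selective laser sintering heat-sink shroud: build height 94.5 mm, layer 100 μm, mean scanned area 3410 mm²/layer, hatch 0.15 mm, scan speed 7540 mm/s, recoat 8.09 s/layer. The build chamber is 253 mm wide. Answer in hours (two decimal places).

2.92 hours

Layer count = ceil(94.5 / 0.1) = 945.
Per-layer scan distance: 3410 / 0.15 → 22733.3 mm.
Laser time per layer = 22733.3 / 7540 = 3.015 s.
Layer cycle = 3.015 + 8.09 = 11.105 s.
Total: 945 × 11.105 s = 10494.225 s → 2.92 hours.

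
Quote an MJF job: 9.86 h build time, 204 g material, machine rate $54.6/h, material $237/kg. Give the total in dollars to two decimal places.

Machine cost: 54.6 × 9.86 → $538.356.
Material charge = 237 × 204/1000 = $48.348.
Total = 538.356 + 48.348 = 586.704 ≈ $586.70.

$586.70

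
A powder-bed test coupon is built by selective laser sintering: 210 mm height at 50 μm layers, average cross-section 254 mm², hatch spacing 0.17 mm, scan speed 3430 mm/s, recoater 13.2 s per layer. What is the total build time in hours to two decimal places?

Number of layers: 210 / 0.05 → 4200 (rounded up).
Hatch length per layer = 254 / 0.17 = 1494.1 mm.
Scan time per layer: 1494.1 / 3430 → 0.4356 s.
Layer cycle = 0.4356 + 13.2, so 13.6356 s.
Build time = 4200 × 13.6356 = 57269.52 s = 15.91 hours.

15.91 hours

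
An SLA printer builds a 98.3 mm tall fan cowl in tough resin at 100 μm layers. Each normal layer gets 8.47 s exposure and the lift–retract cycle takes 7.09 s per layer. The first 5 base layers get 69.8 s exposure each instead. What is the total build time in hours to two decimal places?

4.33 hours

Layer count = ceil(98.3 / 0.1) = 983.
Bottom layers: 5 × (69.8 + 7.09) → 384.45 s.
Remaining layers = 978 × (8.47 + 7.09) = 15217.68 s.
Total = 384.45 + 15217.68 = 15602.13 s = 4.33 hours.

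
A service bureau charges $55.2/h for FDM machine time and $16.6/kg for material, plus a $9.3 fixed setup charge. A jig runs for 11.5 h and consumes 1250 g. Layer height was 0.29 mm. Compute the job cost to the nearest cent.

Time charge: 55.2 × 11.5 → $634.80.
Feedstock cost: 16.6 × 1250/1000 → $20.75.
Adding setup: 634.80 + 20.75 + 9.3 → $664.85.

$664.85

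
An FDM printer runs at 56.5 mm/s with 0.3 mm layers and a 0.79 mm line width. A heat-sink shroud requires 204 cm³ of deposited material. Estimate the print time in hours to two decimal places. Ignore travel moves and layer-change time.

Line area = 0.3 × 0.79 = 0.237 mm².
Total extruded path = 204000/0.237 = 860759.5 mm.
Extrusion time = 860759.5 / 56.5 = 15234.7 s.
In the requested units: 15234.7 s = 4.23 hours.

4.23 hours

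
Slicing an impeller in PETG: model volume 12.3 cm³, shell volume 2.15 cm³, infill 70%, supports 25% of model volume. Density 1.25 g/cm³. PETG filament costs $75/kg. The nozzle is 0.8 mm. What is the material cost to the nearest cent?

$1.16

Volume inside the shell: 12.3 − 2.15 → 10.15 cm³.
Infill volume = 0.70 × 10.15 = 7.105 cm³.
Support = 0.25 × 12.3, so 3.075 cm³.
Deposited volume = 2.15 + 7.105 + 3.075 = 12.33 cm³.
Mass: 12.33 × 1.25 → 15.4125 g.
At $75/kg: 15.4125/1000 × 75 = $1.16.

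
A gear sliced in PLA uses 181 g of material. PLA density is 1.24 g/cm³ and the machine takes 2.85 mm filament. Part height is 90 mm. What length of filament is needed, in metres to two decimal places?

22.88 m

Extruded volume: 181/1.24 = 145.9677 cm³ (145967.7 mm³).
A = π r² = π × 1.425² = 6.3794 mm².
L = V/A = 145967.7/6.3794 = 22881.1 mm → 22.88 m.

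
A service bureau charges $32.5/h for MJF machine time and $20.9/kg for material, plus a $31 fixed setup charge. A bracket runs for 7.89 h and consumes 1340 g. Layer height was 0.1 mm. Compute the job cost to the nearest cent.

Time charge = 32.5 × 7.89, so $256.425.
Feedstock cost: 20.9 × 1340/1000 → $28.006.
Adding setup: 256.425 + 28.006 + 31 → 315.431 ≈ $315.43.

$315.43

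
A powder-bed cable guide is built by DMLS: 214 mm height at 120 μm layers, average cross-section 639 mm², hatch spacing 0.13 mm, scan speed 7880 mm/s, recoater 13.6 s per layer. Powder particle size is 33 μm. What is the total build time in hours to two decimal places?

Number of layers: 214 / 0.12 → 1784 (rounded up).
Hatch length per layer: 639 / 0.13 → 4915.4 mm.
Per-layer scan time = 4915.4 / 7880 = 0.6238 s.
Per-layer time = 0.6238 + 13.6, so 14.2238 s.
1784 layers × 14.2238 s/layer = 25375.2592 s, i.e. 7.05 hours.

7.05 hours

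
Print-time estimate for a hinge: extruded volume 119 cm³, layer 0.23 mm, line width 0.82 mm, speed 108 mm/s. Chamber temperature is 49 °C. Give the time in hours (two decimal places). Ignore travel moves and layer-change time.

1.62 hours

Bead cross-section: 0.23 × 0.82 → 0.1886 mm².
Total extruded path = 119000/0.1886 = 630965 mm.
Print-move time = 630965 / 108, so 5842.3 s.
5842.3 s = 1.62 hours.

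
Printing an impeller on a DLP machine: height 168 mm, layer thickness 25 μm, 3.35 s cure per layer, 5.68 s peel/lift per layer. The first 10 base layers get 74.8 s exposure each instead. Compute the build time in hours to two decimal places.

17.05 hours

Layers = ⌈168/0.025⌉ = 6720.
Burn-in layers: 10 × (74.8 + 5.68) → 804.8 s.
Remaining layers: 6710 × (3.35 + 5.68) → 60591.3 s.
Total = 804.8 + 60591.3 = 61396.1 s = 17.05 hours.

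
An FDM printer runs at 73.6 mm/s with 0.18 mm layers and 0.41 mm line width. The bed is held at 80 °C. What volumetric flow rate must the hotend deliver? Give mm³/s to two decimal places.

Extrusion cross-section: 0.18 × 0.41 → 0.0738 mm².
Q = v·A = 73.6 × 0.0738 = 5.43 mm³/s.

5.43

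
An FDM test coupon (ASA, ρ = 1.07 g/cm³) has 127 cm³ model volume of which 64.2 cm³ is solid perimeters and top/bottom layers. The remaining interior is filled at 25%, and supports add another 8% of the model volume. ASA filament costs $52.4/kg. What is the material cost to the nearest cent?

Volume inside the shell = 127 − 64.2, so 62.8 cm³.
Infill volume: 0.25 × 62.8 → 15.7 cm³.
Support = 0.08 × 127, so 10.16 cm³.
Total printed volume: 64.2 + 15.7 + 10.16 → 90.06 cm³.
Mass = 90.06 × 1.07 = 96.3642 g.
Cost = 96.3642 g / 1000 × $52.4/kg = $5.05.

$5.05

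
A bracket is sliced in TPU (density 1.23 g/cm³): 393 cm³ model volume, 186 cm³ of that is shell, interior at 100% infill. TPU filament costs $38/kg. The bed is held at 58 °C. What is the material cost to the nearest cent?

$18.37

Interior volume = 393 − 186 = 207 cm³.
Infill volume = 1.00 × 207 = 207 cm³.
Deposited volume = 186 + 207 = 393 cm³.
Mass = 393 × 1.23, so 483.39 g.
Cost = 483.39 g / 1000 × $38/kg = $18.37.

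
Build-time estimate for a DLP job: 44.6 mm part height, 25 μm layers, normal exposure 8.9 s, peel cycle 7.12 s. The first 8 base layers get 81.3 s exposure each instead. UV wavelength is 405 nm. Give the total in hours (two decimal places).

Number of layers: 44.6 / 0.025 → 1784 (rounded up).
Bottom layers = 8 × (81.3 + 7.12), so 707.36 s.
Remaining layers = 1776 × (8.9 + 7.12) = 28451.52 s.
Sum: 707.36 + 28451.52 = 29158.88 s → 8.10 hours.

8.10 hours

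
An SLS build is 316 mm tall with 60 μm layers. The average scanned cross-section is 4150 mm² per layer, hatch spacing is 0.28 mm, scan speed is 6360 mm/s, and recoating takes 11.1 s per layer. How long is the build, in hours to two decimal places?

Layers = ⌈316/0.06⌉ = 5267.
Scan path per layer: 4150 / 0.28 → 14821.4 mm.
Scan time per layer: 14821.4 / 6360 → 2.3304 s.
Time per layer = 2.3304 + 11.1, so 13.4304 s.
Build time = 5267 × 13.4304 = 70737.9168 s = 19.65 hours.

19.65 hours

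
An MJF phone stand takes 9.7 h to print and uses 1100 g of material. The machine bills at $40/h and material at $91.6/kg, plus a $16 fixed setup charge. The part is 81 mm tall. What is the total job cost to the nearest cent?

$504.76

Time charge = 40 × 9.7 = $388.00.
Feedstock cost: 91.6 × 1100/1000 → $100.76.
Adding setup: 388.00 + 100.76 + 16 → $504.76.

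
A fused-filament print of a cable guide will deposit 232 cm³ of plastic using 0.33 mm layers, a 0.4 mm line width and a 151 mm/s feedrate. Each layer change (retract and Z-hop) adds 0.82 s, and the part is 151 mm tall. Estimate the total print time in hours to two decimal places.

3.34 hours

Bead cross-section = 0.33 × 0.4 = 0.132 mm².
Toolpath length = 232 cm³ / 0.132 mm² = 232000 / 0.132 = 1757575.8 mm.
Print-move time = 1757575.8 / 151, so 11639.6 s.
Layers = ⌈151/0.33⌉ = 458.
Z-hop total = 458 × 0.82, so 375.56 s.
Total = 11639.6 + 375.56 = 12015.16 s = 3.34 hours.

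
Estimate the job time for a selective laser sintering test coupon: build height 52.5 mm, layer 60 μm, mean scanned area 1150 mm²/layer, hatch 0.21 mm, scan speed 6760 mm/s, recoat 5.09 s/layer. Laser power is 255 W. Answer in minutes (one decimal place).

86.0 minutes

Number of layers: 52.5 / 0.06 → 875 (rounded up).
Scan path per layer = 1150 / 0.21 = 5476.2 mm.
Laser time per layer = 5476.2 / 6760 = 0.8101 s.
Time per layer = 0.8101 + 5.09 = 5.9001 s.
Total: 875 × 5.9001 s = 5162.5875 s → 86.0 minutes.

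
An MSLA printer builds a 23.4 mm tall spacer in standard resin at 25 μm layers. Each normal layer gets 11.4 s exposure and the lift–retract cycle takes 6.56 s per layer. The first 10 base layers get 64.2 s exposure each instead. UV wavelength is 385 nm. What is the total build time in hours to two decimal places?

Layers = ⌈23.4/0.025⌉ = 936.
Base layers = 10 × (64.2 + 6.56) = 707.6 s.
Regular layers = 926 × (11.4 + 6.56) = 16630.96 s.
Total = 707.6 + 16630.96 = 17338.56 s = 4.82 hours.

4.82 hours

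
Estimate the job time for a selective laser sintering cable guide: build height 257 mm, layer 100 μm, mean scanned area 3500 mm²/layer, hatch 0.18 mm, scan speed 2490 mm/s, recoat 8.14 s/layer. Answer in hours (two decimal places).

11.39 hours

Layer count = ceil(257 / 0.1) = 2570.
Scan path per layer = 3500 / 0.18 = 19444.4 mm.
Laser time per layer = 19444.4 / 2490, so 7.809 s.
Per-layer time = 7.809 + 8.14, so 15.949 s.
Total: 2570 × 15.949 s = 40988.93 s → 11.39 hours.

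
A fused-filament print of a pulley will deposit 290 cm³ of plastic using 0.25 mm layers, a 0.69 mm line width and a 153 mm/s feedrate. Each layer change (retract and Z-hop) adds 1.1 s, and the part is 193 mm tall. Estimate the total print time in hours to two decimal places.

3.29 hours

Line area = 0.25 × 0.69, so 0.1725 mm².
Toolpath length = 290 cm³ / 0.1725 mm² = 290000 / 0.1725 = 1681159.4 mm.
Print-move time = 1681159.4 / 153 = 10988 s.
Layers = ⌈193/0.25⌉ = 772.
Non-print overhead = 772 × 1.1 = 849.2 s.
Total = 10988 + 849.2 = 11837.2 s = 3.29 hours.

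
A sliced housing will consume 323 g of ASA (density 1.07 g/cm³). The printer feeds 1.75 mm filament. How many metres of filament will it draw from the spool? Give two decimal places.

Extruded volume: 323/1.07 = 301.8692 cm³ (301869.2 mm³).
A = π r² = π × 0.875² = 2.4053 mm².
Length = 301869.2 / 2.4053 = 125501.68 mm = 125.50 m.

125.50 m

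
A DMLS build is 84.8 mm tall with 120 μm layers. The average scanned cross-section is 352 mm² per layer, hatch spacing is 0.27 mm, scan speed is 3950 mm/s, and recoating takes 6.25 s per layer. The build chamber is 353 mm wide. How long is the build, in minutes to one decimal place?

Layers = ⌈84.8/0.12⌉ = 707.
Scan path per layer: 352 / 0.27 → 1303.7 mm.
Per-layer scan time = 1303.7 / 3950, so 0.3301 s.
Layer cycle = 0.3301 + 6.25 = 6.5801 s.
Total: 707 × 6.5801 s = 4652.1307 s → 77.5 minutes.

77.5 minutes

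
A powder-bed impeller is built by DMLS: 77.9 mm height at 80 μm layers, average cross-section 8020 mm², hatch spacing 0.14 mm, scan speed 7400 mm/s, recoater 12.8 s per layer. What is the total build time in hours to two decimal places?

5.56 hours

Layer count = ceil(77.9 / 0.08) = 974.
Per-layer scan distance = 8020 / 0.14, so 57285.7 mm.
Laser time per layer = 57285.7 / 7400 = 7.7413 s.
Per-layer time: 7.7413 + 12.8 → 20.5413 s.
Total: 974 × 20.5413 s = 20007.2262 s → 5.56 hours.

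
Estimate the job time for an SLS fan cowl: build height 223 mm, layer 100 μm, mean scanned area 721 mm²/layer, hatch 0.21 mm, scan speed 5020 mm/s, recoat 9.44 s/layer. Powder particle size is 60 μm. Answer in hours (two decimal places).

Layers = ⌈223/0.1⌉ = 2230.
Hatch length per layer = 721 / 0.21 = 3433.3 mm.
Scan time per layer = 3433.3 / 5020 = 0.6839 s.
Time per layer = 0.6839 + 9.44, so 10.1239 s.
Total: 2230 × 10.1239 s = 22576.297 s → 6.27 hours.

6.27 hours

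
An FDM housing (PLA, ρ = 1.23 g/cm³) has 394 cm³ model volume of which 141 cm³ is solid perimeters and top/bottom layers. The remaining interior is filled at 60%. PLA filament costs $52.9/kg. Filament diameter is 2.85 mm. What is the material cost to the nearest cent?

$19.05

Interior volume: 394 − 141 → 253 cm³.
Deposited infill = 0.60 × 253, so 151.8 cm³.
Total printed volume: 141 + 151.8 → 292.8 cm³.
Mass: 292.8 × 1.23 → 360.144 g.
At $52.9/kg: 360.144/1000 × 52.9 = $19.05.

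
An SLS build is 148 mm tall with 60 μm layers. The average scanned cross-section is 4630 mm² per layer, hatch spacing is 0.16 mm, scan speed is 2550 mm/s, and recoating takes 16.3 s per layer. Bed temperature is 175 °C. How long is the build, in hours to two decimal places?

18.95 hours

Layer count = ceil(148 / 0.06) = 2467.
Per-layer scan distance = 4630 / 0.16 = 28937.5 mm.
Scan time per layer = 28937.5 / 2550 = 11.348 s.
Layer cycle = 11.348 + 16.3 = 27.648 s.
2467 layers × 27.648 s/layer = 68207.616 s, i.e. 18.95 hours.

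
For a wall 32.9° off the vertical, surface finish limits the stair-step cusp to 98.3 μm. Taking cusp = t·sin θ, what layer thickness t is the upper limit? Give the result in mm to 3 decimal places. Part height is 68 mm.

0.181 mm

Layer height = cusp / sin(32.9°) = 0.0983 / 0.5432 = 0.181 mm.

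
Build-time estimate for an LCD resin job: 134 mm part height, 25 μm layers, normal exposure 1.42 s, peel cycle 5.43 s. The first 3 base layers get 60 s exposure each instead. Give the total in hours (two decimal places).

10.25 hours

Layer count = ceil(134 / 0.025) = 5360.
Bottom layers = 3 × (60 + 5.43) = 196.29 s.
Regular layers: 5357 × (1.42 + 5.43) → 36695.45 s.
Total = 196.29 + 36695.45 = 36891.74 s = 10.25 hours.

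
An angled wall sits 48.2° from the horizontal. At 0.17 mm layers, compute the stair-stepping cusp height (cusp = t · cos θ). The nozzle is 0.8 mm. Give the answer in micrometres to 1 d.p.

113.3 μm

h_c = t·cos θ = 0.17 × 0.6665 = 0.113305 mm (113.3 μm).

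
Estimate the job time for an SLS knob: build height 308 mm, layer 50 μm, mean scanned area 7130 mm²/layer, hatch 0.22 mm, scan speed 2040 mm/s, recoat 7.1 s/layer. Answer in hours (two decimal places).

39.33 hours

Layer count = ceil(308 / 0.05) = 6160.
Hatch length per layer = 7130 / 0.22, so 32409.1 mm.
Laser time per layer = 32409.1 / 2040, so 15.8868 s.
Layer cycle = 15.8868 + 7.1 = 22.9868 s.
6160 layers × 22.9868 s/layer = 141598.688 s, i.e. 39.33 hours.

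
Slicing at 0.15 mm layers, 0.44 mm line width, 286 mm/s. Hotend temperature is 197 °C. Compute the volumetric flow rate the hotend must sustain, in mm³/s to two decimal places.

18.88

Extrusion cross-section: 0.15 × 0.44 → 0.066 mm².
Volumetric flow = 286 × 0.066 = 18.88 mm³/s.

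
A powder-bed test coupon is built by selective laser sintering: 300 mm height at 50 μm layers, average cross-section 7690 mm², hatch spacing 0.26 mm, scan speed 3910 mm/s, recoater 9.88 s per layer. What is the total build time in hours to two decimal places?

Layers = ⌈300/0.05⌉ = 6000.
Hatch length per layer = 7690 / 0.26 = 29576.9 mm.
Per-layer scan time: 29576.9 / 3910 → 7.5644 s.
Per-layer time = 7.5644 + 9.88 = 17.4444 s.
6000 layers × 17.4444 s/layer = 104666.4 s, i.e. 29.07 hours.

29.07 hours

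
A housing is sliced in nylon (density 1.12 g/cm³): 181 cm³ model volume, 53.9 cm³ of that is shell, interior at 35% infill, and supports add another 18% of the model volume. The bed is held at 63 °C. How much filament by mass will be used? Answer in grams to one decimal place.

146.7 g

Interior volume = 181 − 53.9, so 127.1 cm³.
Infill deposited = 0.35 × 127.1, so 44.485 cm³.
Support: 0.18 × 181 → 32.58 cm³.
Total extruded = 53.9 + 44.485 + 32.58 = 130.965 cm³.
Mass = 130.965 × 1.12 = 146.6808 g.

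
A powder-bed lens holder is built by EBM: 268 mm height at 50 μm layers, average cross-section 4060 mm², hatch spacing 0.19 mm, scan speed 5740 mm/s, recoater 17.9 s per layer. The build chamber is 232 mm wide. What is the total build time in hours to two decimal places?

Number of layers: 268 / 0.05 → 5360 (rounded up).
Hatch length per layer = 4060 / 0.19 = 21368.4 mm.
Beam time per layer = 21368.4 / 5740, so 3.7227 s.
Time per layer = 3.7227 + 17.9, so 21.6227 s.
5360 layers × 21.6227 s/layer = 115897.672 s, i.e. 32.19 hours.

32.19 hours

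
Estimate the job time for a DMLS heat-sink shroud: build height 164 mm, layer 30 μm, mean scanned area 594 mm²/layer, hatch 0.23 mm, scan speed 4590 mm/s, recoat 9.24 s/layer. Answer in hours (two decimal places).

14.89 hours

Layers = ⌈164/0.03⌉ = 5467.
Hatch length per layer = 594 / 0.23 = 2582.6 mm.
Per-layer scan time: 2582.6 / 4590 → 0.5627 s.
Time per layer: 0.5627 + 9.24 → 9.8027 s.
Build time = 5467 × 9.8027 = 53591.3609 s = 14.89 hours.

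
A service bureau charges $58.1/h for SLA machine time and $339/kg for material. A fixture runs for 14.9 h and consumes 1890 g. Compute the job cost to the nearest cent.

$1506.40

Time charge = 58.1 × 14.9 = $865.69.
Material charge = 339 × 1890/1000 = $640.71.
Job cost: 865.69 + 640.71 = $1506.40.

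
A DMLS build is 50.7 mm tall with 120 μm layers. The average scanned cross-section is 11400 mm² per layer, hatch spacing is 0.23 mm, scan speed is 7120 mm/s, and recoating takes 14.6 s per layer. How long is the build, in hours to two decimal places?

2.53 hours

Number of layers: 50.7 / 0.12 → 423 (rounded up).
Scan path per layer: 11400 / 0.23 → 49565.2 mm.
Per-layer scan time: 49565.2 / 7120 → 6.9614 s.
Layer cycle = 6.9614 + 14.6, so 21.5614 s.
Total: 423 × 21.5614 s = 9120.4722 s → 2.53 hours.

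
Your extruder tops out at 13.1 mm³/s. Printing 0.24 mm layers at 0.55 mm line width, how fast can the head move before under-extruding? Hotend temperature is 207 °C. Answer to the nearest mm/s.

A: 0.24 × 0.55 → 0.132 mm².
Max speed = 13.1 / 0.132 = 99.24 ≈ 99 mm/s.

99 mm/s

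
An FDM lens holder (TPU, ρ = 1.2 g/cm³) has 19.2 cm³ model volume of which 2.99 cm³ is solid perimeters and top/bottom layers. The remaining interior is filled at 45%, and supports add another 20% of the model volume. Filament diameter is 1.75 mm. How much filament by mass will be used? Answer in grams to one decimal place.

Interior volume = 19.2 − 2.99 = 16.21 cm³.
Deposited infill = 0.45 × 16.21, so 7.2945 cm³.
Support = 0.20 × 19.2 = 3.84 cm³.
Deposited volume: 2.99 + 7.2945 + 3.84 → 14.1245 cm³.
Mass: 14.1245 × 1.2 → 16.9494 g.

16.9 g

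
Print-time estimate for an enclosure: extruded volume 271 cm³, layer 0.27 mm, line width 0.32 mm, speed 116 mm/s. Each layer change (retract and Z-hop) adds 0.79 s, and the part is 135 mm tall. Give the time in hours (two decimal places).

Bead cross-section: 0.27 × 0.32 → 0.0864 mm².
Path length: 271000 mm³ / 0.0864 mm² → 3136574.1 mm.
Extrusion time = 3136574.1 / 116 = 27039.4 s.
Layer count = ceil(135 / 0.27) = 500.
Layer-change overhead = 500 × 0.79 = 395 s.
Altogether 27039.4 + 395 = 27434.4 s, i.e. 7.62 hours.

7.62 hours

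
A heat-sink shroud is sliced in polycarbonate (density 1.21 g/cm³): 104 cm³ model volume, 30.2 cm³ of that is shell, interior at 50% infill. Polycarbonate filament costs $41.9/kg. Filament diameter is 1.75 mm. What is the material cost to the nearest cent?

$3.40

Volume inside the shell = 104 − 30.2, so 73.8 cm³.
Infill deposited: 0.50 × 73.8 → 36.9 cm³.
Deposited volume: 30.2 + 36.9 → 67.1 cm³.
Mass = 67.1 × 1.21 = 81.191 g.
At $41.9/kg: 81.191/1000 × 41.9 = $3.40.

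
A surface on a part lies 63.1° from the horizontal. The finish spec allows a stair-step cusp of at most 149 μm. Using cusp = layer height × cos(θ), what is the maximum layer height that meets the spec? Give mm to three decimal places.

0.329 mm

t = h_c / cos θ = 0.149 / 0.4524 = 0.329 mm.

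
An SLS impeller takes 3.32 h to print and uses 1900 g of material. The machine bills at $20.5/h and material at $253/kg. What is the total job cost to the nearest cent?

$548.76

Machine cost = 20.5 × 3.32, so $68.06.
Feedstock cost = 253 × 1900/1000, so $480.70.
Total = 68.06 + 480.70 = $548.76.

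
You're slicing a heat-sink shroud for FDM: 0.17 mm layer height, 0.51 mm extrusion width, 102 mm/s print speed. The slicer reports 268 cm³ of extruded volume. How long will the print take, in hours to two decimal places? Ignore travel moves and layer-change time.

Extrusion cross-section = 0.17 × 0.51, so 0.0867 mm².
Total extruded path = 268000/0.0867 = 3091118.8 mm.
Extrusion time: 3091118.8 / 102 → 30305.1 s.
That's 30305.1 s → 8.42 hours.

8.42 hours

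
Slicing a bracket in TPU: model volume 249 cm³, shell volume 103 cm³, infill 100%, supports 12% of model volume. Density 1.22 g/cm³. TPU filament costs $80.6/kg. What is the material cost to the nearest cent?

Volume inside the shell = 249 − 103 = 146 cm³.
Infill deposited = 1.00 × 146, so 146 cm³.
Support = 0.12 × 249 = 29.88 cm³.
Deposited volume = 103 + 146 + 29.88, so 278.88 cm³.
Mass = 278.88 × 1.22 = 340.2336 g.
Cost = 340.2336 g / 1000 × $80.6/kg = $27.42.

$27.42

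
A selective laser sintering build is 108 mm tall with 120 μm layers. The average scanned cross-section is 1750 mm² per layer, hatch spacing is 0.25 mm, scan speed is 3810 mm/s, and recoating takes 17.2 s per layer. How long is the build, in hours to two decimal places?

Number of layers: 108 / 0.12 → 900 (rounded up).
Per-layer scan distance = 1750 / 0.25 = 7000 mm.
Scan time per layer = 7000 / 3810, so 1.8373 s.
Per-layer time = 1.8373 + 17.2 = 19.0373 s.
Total: 900 × 19.0373 s = 17133.57 s → 4.76 hours.

4.76 hours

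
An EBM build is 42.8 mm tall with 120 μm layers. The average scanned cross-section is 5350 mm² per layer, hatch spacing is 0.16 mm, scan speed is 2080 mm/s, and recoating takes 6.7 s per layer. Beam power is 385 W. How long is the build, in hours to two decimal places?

2.26 hours

Layers = ⌈42.8/0.12⌉ = 357.
Per-layer scan distance = 5350 / 0.16 = 33437.5 mm.
Scan time per layer = 33437.5 / 2080, so 16.0757 s.
Time per layer = 16.0757 + 6.7 = 22.7757 s.
Build time = 357 × 22.7757 = 8130.9249 s = 2.26 hours.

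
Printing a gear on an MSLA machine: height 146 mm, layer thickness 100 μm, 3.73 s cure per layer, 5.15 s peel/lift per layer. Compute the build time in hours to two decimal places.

Layers = ⌈146/0.1⌉ = 1460.
Each layer takes = 3.73 + 5.15, so 8.88 s.
Total = 1460 × 8.88 = 12964.8 s = 3.60 hours.

3.60 hours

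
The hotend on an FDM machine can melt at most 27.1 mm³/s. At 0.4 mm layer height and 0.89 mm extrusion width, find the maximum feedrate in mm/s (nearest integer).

76 mm/s

A = 0.4 × 0.89, so 0.356 mm².
v_max = Q/A = 27.1/0.356 = 76.12 mm/s → 76 mm/s.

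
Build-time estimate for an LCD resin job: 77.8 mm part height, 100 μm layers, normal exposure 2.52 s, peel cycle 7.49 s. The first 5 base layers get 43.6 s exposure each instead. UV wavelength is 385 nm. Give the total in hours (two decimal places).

Layers = ⌈77.8/0.1⌉ = 778.
Burn-in layers: 5 × (43.6 + 7.49) → 255.45 s.
Regular layers: 773 × (2.52 + 7.49) → 7737.73 s.
Total = 255.45 + 7737.73 = 7993.18 s = 2.22 hours.

2.22 hours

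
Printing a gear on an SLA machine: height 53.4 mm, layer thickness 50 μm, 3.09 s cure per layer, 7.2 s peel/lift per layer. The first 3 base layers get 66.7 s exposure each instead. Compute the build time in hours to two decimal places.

Layers = ⌈53.4/0.05⌉ = 1068.
Bottom layers = 3 × (66.7 + 7.2), so 221.7 s.
Normal layers = 1065 × (3.09 + 7.2), so 10958.85 s.
Total = 221.7 + 10958.85 = 11180.55 s = 3.11 hours.

3.11 hours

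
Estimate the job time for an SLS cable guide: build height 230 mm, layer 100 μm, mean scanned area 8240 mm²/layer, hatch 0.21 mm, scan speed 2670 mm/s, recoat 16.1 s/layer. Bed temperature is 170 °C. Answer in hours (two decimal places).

19.68 hours

Layers = ⌈230/0.1⌉ = 2300.
Per-layer scan distance = 8240 / 0.21 = 39238.1 mm.
Laser time per layer: 39238.1 / 2670 → 14.6959 s.
Time per layer: 14.6959 + 16.1 → 30.7959 s.
Total: 2300 × 30.7959 s = 70830.57 s → 19.68 hours.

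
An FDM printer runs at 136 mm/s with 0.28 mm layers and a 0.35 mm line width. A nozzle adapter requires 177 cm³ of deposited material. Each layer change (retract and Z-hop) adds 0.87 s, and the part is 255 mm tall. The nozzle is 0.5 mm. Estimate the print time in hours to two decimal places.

Extrusion cross-section: 0.28 × 0.35 → 0.098 mm².
Toolpath length = 177 cm³ / 0.098 mm² = 177000 / 0.098 = 1806122.4 mm.
Time extruding: 1806122.4 / 136 → 13280.3 s.
Layer count = ceil(255 / 0.28) = 911.
Layer-change overhead = 911 × 0.87 = 792.57 s.
Altogether 13280.3 + 792.57 = 14072.87 s, i.e. 3.91 hours.

3.91 hours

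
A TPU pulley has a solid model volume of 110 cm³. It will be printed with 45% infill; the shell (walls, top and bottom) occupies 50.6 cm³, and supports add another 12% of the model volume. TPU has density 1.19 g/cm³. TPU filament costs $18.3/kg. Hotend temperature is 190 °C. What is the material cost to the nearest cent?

$1.97

Infill region: 110 − 50.6 → 59.4 cm³.
Deposited infill: 0.45 × 59.4 → 26.73 cm³.
Support = 0.12 × 110 = 13.2 cm³.
Total printed volume: 50.6 + 26.73 + 13.2 → 90.53 cm³.
Mass = 90.53 × 1.19 = 107.7307 g.
Cost = 107.7307 g / 1000 × $18.3/kg = $1.97.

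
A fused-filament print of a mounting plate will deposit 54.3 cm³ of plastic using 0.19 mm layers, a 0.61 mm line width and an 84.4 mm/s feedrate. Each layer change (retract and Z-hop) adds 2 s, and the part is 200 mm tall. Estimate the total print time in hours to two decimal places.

Extrusion cross-section = 0.19 × 0.61 = 0.1159 mm².
Total extruded path = 54300/0.1159 = 468507.3 mm.
Print-move time: 468507.3 / 84.4 → 5551 s.
Layer count = ceil(200 / 0.19) = 1053.
Non-print overhead = 1053 × 2, so 2106 s.
Altogether 5551 + 2106 = 7657 s, i.e. 2.13 hours.

2.13 hours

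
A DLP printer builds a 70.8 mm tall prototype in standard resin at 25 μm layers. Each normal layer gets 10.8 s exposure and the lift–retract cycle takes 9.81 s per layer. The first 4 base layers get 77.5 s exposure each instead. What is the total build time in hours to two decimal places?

16.29 hours

Layers = ⌈70.8/0.025⌉ = 2832.
Burn-in layers: 4 × (77.5 + 9.81) → 349.24 s.
Regular layers = 2828 × (10.8 + 9.81), so 58285.08 s.
Sum: 349.24 + 58285.08 = 58634.32 s → 16.29 hours.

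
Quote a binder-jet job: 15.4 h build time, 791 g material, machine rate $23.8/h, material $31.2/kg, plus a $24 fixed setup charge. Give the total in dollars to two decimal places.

$415.20

Time charge = 23.8 × 15.4 = $366.52.
Material charge = 31.2 × 791/1000, so $24.6792.
Adding setup: 366.52 + 24.6792 + 24 → 415.1992 ≈ $415.20.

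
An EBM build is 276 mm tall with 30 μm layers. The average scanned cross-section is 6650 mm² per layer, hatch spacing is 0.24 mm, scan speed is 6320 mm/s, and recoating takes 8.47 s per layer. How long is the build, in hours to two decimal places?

Layer count = ceil(276 / 0.03) = 9200.
Per-layer scan distance = 6650 / 0.24 = 27708.3 mm.
Scan time per layer: 27708.3 / 6320 → 4.3842 s.
Layer cycle: 4.3842 + 8.47 → 12.8542 s.
Total: 9200 × 12.8542 s = 118258.64 s → 32.85 hours.

32.85 hours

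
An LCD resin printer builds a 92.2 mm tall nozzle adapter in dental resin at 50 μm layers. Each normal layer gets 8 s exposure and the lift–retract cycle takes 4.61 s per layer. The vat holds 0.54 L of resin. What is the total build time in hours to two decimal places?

Layer count = ceil(92.2 / 0.05) = 1844.
Cycle time = 8 + 4.61, so 12.61 s.
Build time: 1844 × 12.61 s = 23252.84 s, i.e. 6.46 hours.

6.46 hours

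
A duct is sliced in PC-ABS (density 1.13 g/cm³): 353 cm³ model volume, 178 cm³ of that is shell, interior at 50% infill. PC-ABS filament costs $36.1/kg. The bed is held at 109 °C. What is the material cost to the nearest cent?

Interior volume: 353 − 178 → 175 cm³.
Deposited infill = 0.50 × 175, so 87.5 cm³.
Deposited volume: 178 + 87.5 → 265.5 cm³.
Mass: 265.5 × 1.13 → 300.015 g.
Cost = 300.015 g / 1000 × $36.1/kg = $10.83.

$10.83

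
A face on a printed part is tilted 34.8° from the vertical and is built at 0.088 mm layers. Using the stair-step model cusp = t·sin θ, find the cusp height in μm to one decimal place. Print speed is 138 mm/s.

Cusp = layer height × sin(34.8°) = 0.088 × 0.5707 = 0.050222 mm = 50.2 μm.

50.2 μm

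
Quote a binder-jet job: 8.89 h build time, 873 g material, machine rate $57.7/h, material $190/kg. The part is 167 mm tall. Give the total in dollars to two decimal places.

$678.82

Machine-time cost = 57.7 × 8.89, so $512.953.
Material charge: 190 × 873/1000 → $165.87.
Total = 512.953 + 165.87 = 678.823 ≈ $678.82.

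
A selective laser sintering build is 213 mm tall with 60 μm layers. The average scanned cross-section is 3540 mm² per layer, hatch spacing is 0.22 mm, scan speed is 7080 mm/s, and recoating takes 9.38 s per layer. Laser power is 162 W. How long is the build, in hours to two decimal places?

11.49 hours

Layer count = ceil(213 / 0.06) = 3550.
Hatch length per layer = 3540 / 0.22, so 16090.9 mm.
Scan time per layer = 16090.9 / 7080 = 2.2727 s.
Per-layer time = 2.2727 + 9.38 = 11.6527 s.
3550 layers × 11.6527 s/layer = 41367.085 s, i.e. 11.49 hours.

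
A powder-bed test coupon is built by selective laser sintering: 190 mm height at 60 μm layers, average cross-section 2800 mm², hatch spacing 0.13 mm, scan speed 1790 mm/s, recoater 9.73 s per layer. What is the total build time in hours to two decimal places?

19.15 hours

Number of layers: 190 / 0.06 → 3167 (rounded up).
Scan path per layer: 2800 / 0.13 → 21538.5 mm.
Scan time per layer = 21538.5 / 1790, so 12.0327 s.
Time per layer: 12.0327 + 9.73 → 21.7627 s.
Total: 3167 × 21.7627 s = 68922.4709 s → 19.15 hours.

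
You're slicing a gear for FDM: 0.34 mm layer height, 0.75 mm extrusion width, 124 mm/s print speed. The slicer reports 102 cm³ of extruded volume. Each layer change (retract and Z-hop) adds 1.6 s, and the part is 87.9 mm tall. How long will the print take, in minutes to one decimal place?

Line area = 0.34 × 0.75, so 0.255 mm².
Toolpath length = 102 cm³ / 0.255 mm² = 102000 / 0.255 = 400000 mm.
Time extruding = 400000 / 124 = 3225.8 s.
Number of layers: 87.9 / 0.34 → 259 (rounded up).
Layer-change overhead: 259 × 1.6 → 414.4 s.
Total = 3225.8 + 414.4 = 3640.2 s = 60.7 minutes.

60.7 minutes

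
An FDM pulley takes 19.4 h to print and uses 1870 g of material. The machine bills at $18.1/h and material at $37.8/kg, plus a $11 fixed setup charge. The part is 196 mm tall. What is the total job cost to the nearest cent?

Time charge = 18.1 × 19.4, so $351.14.
Material cost: 37.8 × 1870/1000 → $70.686.
Total = 351.14 + 70.686 + 11 = 432.826 ≈ $432.83.

$432.83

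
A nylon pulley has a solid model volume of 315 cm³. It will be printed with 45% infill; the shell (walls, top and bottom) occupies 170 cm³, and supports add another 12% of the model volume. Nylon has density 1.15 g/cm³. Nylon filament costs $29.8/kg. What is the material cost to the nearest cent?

Infill region = 315 − 170 = 145 cm³.
Deposited infill = 0.45 × 145 = 65.25 cm³.
Support = 0.12 × 315 = 37.8 cm³.
Deposited volume = 170 + 65.25 + 37.8, so 273.05 cm³.
Mass = 273.05 × 1.15, so 314.0075 g.
Cost = 314.0075 g / 1000 × $29.8/kg = $9.36.

$9.36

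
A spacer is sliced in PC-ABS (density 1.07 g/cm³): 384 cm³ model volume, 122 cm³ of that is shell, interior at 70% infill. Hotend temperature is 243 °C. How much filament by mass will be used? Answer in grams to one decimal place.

326.8 g

Infill region = 384 − 122 = 262 cm³.
Deposited infill = 0.70 × 262, so 183.4 cm³.
Deposited volume: 122 + 183.4 → 305.4 cm³.
Mass = 305.4 × 1.07 = 326.778 g.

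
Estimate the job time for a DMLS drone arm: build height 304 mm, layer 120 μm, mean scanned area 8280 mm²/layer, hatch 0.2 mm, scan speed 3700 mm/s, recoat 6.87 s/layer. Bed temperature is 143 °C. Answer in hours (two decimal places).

12.71 hours

Layer count = ceil(304 / 0.12) = 2534.
Scan path per layer = 8280 / 0.2 = 41400 mm.
Per-layer scan time: 41400 / 3700 → 11.1892 s.
Layer cycle = 11.1892 + 6.87, so 18.0592 s.
Build time = 2534 × 18.0592 = 45762.0128 s = 12.71 hours.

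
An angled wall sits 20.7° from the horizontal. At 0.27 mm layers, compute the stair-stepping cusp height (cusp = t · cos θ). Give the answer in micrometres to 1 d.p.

cos(20.7°) = 0.9354, so cusp = 0.27 × 0.9354 = 0.252558 mm → 252.6 μm.

252.6 μm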